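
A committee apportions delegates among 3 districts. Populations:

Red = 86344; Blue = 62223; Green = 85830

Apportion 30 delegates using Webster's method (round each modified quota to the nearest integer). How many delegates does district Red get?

Standard divisor 234397/30 ≈ 7813.233; standard quotas: Red 11.051, Blue 7.964, Green 10.985.
Rounding to the nearest integer gives Red 11, Blue 8, Green 11 — total 30, matching the house size, so no adjustment is needed.
Red receives 11.

11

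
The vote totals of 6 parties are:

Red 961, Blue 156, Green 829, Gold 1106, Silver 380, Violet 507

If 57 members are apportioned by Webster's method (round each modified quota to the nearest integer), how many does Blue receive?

Standard divisor 3939/57 ≈ 69.105; standard quotas: Red 13.906, Blue 2.257, Green 11.996, Gold 16.005, Silver 5.499, Violet 7.337.
Rounding to the nearest integer gives 14, 2, 12, 16, 5, 7 = 56 seats, so the divisor must be adjusted.
With modified divisor 68: modified quotas Red 14.132, Blue 2.294, Green 12.191, Gold 16.265, Silver 5.588, Violet 7.456.
Rounding to the nearest integer: Red 14, Blue 2, Green 12, Gold 16, Silver 6, Violet 7 (total 57).
Blue receives 2.

2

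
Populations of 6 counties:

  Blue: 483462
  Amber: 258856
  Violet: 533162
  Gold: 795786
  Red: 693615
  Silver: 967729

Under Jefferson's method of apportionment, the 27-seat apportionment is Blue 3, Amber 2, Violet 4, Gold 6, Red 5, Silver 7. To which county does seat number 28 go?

Priority for the next seat is population ÷ (current seats + 1).
Priorities: Blue 120865.500, Amber 86285.333, Violet 106632.400, Gold 113683.714, Red 115602.500, Silver 120966.125.
Highest priority: Silver.

Silver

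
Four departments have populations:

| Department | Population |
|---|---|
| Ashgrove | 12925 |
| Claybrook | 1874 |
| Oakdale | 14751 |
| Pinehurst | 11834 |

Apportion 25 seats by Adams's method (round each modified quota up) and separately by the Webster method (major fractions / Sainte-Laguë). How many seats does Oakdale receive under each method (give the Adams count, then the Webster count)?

Adams: Ashgrove 8, Claybrook 2, Oakdale 8, Pinehurst 7.
Webster: Ashgrove 8, Claybrook 1, Oakdale 9, Pinehurst 7.
Oakdale gets 8 under Adams and 9 under Webster.

8 and 9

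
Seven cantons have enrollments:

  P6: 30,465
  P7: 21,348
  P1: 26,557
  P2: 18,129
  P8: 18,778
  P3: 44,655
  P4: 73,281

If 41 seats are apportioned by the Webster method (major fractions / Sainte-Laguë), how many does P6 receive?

Standard divisor 233213/41 ≈ 5688.122; standard quotas: P6 5.356, P7 3.753, P1 4.669, P2 3.187, P8 3.301, P3 7.851, P4 12.883.
Rounding to the nearest integer gives P6 5, P7 4, P1 5, P2 3, P8 3, P3 8, P4 13 — total 41, matching the house size, so no adjustment is needed.
P6 receives 5.

5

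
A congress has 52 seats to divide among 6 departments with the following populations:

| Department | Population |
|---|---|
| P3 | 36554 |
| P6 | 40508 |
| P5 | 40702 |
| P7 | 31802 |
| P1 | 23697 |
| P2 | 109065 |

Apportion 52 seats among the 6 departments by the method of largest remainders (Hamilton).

P3 7, P6 7, P5 8, P7 6, P1 4, P2 20

Standard divisor: 282328 ÷ 52 ≈ 5429.385.
Standard quotas: P3 6.7326, P6 7.4609, P5 7.4966, P7 5.8574, P1 4.3646, P2 20.0879.
Lower quotas: P3 6, P6 7, P5 7, P7 5, P1 4, P2 20 (sum 49, leaving 3 seats).
Remainders in descending order: P7 0.8574, P3 0.7326, P5 0.4966, P6 0.4609, P1 0.3646, P2 0.0879.
The surplus seats go to P7, P3, P5.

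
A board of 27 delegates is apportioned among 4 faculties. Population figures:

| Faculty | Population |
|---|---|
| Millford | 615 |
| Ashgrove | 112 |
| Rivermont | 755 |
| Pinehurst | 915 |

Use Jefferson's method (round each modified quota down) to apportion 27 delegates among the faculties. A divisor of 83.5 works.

With modified divisor 83.5: modified quotas Millford 7.365, Ashgrove 1.341, Rivermont 9.042, Pinehurst 10.958.
Rounding down: Millford 7, Ashgrove 1, Rivermont 9, Pinehurst 10 (total 27).

Millford 7, Ashgrove 1, Rivermont 9, Pinehurst 10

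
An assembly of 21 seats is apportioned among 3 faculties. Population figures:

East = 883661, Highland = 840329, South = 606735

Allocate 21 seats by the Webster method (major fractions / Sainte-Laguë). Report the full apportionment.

Standard divisor 2330725/21 ≈ 110986.905; standard quotas: East 7.962, Highland 7.571, South 5.467.
Rounding to the nearest integer gives East 8, Highland 8, South 5 — total 21, matching the house size, so no adjustment is needed.

East 8; Highland 8; South 5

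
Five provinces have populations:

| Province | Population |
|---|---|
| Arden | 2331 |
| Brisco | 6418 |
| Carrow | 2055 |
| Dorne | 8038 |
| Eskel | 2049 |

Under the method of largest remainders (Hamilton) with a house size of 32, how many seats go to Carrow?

Standard divisor: 20891 ÷ 32 ≈ 652.844.
Standard quotas: Arden 3.5705, Brisco 9.8308, Carrow 3.1478, Dorne 12.3123, Eskel 3.1386.
Lower quotas: Arden 3, Brisco 9, Carrow 3, Dorne 12, Eskel 3 (sum 30, leaving 2 seats).
Remainders in descending order: Brisco 0.8308, Arden 0.5705, Dorne 0.3123, Carrow 0.1478, Eskel 0.1386.
Largest remainders: Brisco, Arden receive the extra seats.
Carrow receives 3.

3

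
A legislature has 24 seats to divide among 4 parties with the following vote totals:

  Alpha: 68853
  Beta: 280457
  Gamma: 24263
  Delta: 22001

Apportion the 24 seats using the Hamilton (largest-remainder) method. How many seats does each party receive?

Total 395574; standard divisor 395574/24 ≈ 16482.25.
Standard quotas: Alpha 4.1774, Beta 17.0157, Gamma 1.4721, Delta 1.3348.
Lower quotas: Alpha 4, Beta 17, Gamma 1, Delta 1 (sum 23, leaving 1 seat).
Remainders in descending order: Gamma 0.4721, Delta 0.3348, Alpha 0.1774, Beta 0.0157.
Largest remainder: Gamma receives the extra seat.

Alpha=4, Beta=17, Gamma=2, Delta=1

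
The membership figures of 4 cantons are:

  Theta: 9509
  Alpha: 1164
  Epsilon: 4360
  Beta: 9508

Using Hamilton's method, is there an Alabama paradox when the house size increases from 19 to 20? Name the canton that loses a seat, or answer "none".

Epsilon

At 19 seats: Theta 7, Alpha 1, Epsilon 4, Beta 7.
At 20 seats: Theta 8, Alpha 1, Epsilon 3, Beta 8.
Epsilon drops from 4 to 3.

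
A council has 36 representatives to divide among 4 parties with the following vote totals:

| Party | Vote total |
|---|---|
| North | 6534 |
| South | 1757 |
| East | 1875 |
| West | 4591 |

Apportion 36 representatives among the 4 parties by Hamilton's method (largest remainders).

Standard divisor: 14757 ÷ 36 ≈ 409.917.
Standard quotas: North 15.9398, South 4.2862, East 4.5741, West 11.1998.
Lower quotas: North 15, South 4, East 4, West 11 (sum 34, leaving 2 seats).
Remainders in descending order: North 0.9398, East 0.5741, South 0.2862, West 0.1998.
Largest remainders: North, East receive the extra seats.

North: 16, South: 4, East: 5, West: 11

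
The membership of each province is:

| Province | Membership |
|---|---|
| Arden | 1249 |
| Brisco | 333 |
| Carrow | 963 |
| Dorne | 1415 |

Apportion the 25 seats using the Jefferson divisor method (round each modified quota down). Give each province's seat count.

Arden 8, Brisco 2, Carrow 6, Dorne 9

Standard divisor 3960/25 ≈ 158.4; standard quotas: Arden 7.885, Brisco 2.102, Carrow 6.080, Dorne 8.933.
Rounding down gives 7, 2, 6, 8 = 23 seats, so the divisor must be adjusted.
With modified divisor 150: modified quotas Arden 8.327, Brisco 2.220, Carrow 6.420, Dorne 9.433.
Rounding down: Arden 8, Brisco 2, Carrow 6, Dorne 9 (total 25).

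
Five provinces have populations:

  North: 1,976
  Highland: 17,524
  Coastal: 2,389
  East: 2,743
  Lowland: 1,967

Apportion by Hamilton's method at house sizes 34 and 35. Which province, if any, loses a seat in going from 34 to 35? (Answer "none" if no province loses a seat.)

Lowland

At 34 seats: North 3, Highland 22, Coastal 3, East 3, Lowland 3.
At 35 seats: North 3, Highland 23, Coastal 3, East 4, Lowland 2.
Lowland drops from 3 to 2.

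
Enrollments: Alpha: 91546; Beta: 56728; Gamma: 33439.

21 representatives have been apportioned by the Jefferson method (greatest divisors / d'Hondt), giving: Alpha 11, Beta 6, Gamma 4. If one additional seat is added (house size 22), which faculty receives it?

Beta

Priority for the next seat is population ÷ (current seats + 1).
Priorities: Alpha 7628.833, Beta 8104.000, Gamma 6687.800.
Highest priority: Beta.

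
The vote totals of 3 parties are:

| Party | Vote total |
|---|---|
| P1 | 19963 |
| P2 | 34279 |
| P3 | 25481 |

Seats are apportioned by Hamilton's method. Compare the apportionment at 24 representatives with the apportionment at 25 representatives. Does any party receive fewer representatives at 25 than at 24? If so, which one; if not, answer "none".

At 24 seats: P1 6, P2 10, P3 8.
At 25 seats: P1 6, P2 11, P3 8.
No party's allocation decreased.

none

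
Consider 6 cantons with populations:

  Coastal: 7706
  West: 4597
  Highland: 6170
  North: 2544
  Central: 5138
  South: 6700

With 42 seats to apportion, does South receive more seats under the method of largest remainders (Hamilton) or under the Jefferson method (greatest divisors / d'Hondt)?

Jefferson

Hamilton: Coastal 10, West 6, Highland 8, North 3, Central 7, South 8.
Jefferson: Coastal 10, West 6, Highland 8, North 3, Central 6, South 9.
South gets 8 under Hamilton and 9 under Jefferson.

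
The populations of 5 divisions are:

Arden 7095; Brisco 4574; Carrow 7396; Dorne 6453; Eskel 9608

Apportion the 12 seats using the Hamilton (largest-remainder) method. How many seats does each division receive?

Arden 2, Brisco 2, Carrow 3, Dorne 2, Eskel 3

Standard divisor: 35126 ÷ 12 ≈ 2927.167.
Standard quotas: Arden 2.4238, Brisco 1.5626, Carrow 2.5267, Dorne 2.2045, Eskel 3.2824.
Lower quotas: Arden 2, Brisco 1, Carrow 2, Dorne 2, Eskel 3 (sum 10, leaving 2 seats).
Remainders in descending order: Brisco 0.5626, Carrow 0.5267, Arden 0.4238, Eskel 0.2824, Dorne 0.2045.
Largest remainders: Brisco, Carrow receive the extra seats.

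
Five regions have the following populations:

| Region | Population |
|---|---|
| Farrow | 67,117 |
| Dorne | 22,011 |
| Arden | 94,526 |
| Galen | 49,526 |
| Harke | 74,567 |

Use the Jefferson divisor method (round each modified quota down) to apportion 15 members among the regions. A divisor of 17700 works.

With modified divisor 17700: modified quotas Farrow 3.792, Dorne 1.244, Arden 5.340, Galen 2.798, Harke 4.213.
Rounding down: Farrow 3, Dorne 1, Arden 5, Galen 2, Harke 4 (total 15).

Farrow: 3, Dorne: 1, Arden: 5, Galen: 2, Harke: 4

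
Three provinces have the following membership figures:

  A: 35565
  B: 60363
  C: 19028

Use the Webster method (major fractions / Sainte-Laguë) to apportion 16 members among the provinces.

A 5; B 8; C 3

Standard divisor 114956/16 ≈ 7184.75; standard quotas: A 4.950, B 8.402, C 2.648.
Rounding to the nearest integer gives A 5, B 8, C 3 — total 16, matching the house size, so no adjustment is needed.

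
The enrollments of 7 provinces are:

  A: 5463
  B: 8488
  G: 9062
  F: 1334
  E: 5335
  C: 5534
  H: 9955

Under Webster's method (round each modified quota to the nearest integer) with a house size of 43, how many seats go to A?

5

Standard divisor 45171/43 ≈ 1050.488; standard quotas: A 5.200, B 8.080, G 8.626, F 1.270, E 5.079, C 5.268, H 9.477.
Rounding to the nearest integer gives 5, 8, 9, 1, 5, 5, 9 = 42 seats, so the divisor must be adjusted.
With modified divisor 1030: modified quotas A 5.304, B 8.241, G 8.798, F 1.295, E 5.180, C 5.373, H 9.665.
Rounding to the nearest integer: A 5, B 8, G 9, F 1, E 5, C 5, H 10 (total 43).
A receives 5.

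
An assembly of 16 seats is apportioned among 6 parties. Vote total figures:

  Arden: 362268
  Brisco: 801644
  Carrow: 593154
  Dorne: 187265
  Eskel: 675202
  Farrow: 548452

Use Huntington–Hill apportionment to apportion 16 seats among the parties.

Arden 2, Brisco 4, Carrow 3, Dorne 1, Eskel 3, Farrow 3

With divisor 209409: modified quotas Arden 1.730, Brisco 3.828, Carrow 2.833, Dorne 0.894, Eskel 3.224, Farrow 2.619.
Geometric-mean thresholds: Arden √(1·2)=1.414, Brisco √(3·4)=3.464, Carrow √(2·3)=2.449, Dorne (min 1), Eskel √(3·4)=3.464, Farrow √(2·3)=2.449.
Each quota rounded against its threshold gives Arden 2, Brisco 4, Carrow 3, Dorne 1, Eskel 3, Farrow 3 (total 16).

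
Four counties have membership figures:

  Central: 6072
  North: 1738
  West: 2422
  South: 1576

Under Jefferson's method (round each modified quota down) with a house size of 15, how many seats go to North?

Standard divisor 11808/15 ≈ 787.2; standard quotas: Central 7.713, North 2.208, West 3.077, South 2.002.
Rounding down gives 7, 2, 3, 2 = 14 seats, so the divisor must be adjusted.
With modified divisor 700: modified quotas Central 8.674, North 2.483, West 3.460, South 2.251.
Rounding down: Central 8, North 2, West 3, South 2 (total 15).
North receives 2.

2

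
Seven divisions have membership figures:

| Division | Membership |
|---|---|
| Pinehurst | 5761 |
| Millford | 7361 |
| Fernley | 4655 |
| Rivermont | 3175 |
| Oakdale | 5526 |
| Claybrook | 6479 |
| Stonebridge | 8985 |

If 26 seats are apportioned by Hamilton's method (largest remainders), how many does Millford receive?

Standard divisor: 41942 ÷ 26 ≈ 1613.154.
Standard quotas: Pinehurst 3.5713, Millford 4.5631, Fernley 2.8857, Rivermont 1.9682, Oakdale 3.4256, Claybrook 4.0164, Stonebridge 5.5698.
Lower quotas: Pinehurst 3, Millford 4, Fernley 2, Rivermont 1, Oakdale 3, Claybrook 4, Stonebridge 5 (sum 22, leaving 4 seats).
Remainders in descending order: Rivermont 0.9682, Fernley 0.8857, Pinehurst 0.5713, Stonebridge 0.5698, Millford 0.5631, Oakdale 0.4256, Claybrook 0.0164.
The surplus seats go to Rivermont, Fernley, Pinehurst, Stonebridge.
Millford receives 4.

4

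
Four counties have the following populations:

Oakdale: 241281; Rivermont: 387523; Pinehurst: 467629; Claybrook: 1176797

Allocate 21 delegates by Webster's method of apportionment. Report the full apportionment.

Standard divisor 2273230/21 ≈ 108249.048; standard quotas: Oakdale 2.229, Rivermont 3.580, Pinehurst 4.320, Claybrook 10.871.
Rounding to the nearest integer gives Oakdale 2, Rivermont 4, Pinehurst 4, Claybrook 11 — total 21, matching the house size, so no adjustment is needed.

Oakdale: 2; Rivermont: 4; Pinehurst: 4; Claybrook: 11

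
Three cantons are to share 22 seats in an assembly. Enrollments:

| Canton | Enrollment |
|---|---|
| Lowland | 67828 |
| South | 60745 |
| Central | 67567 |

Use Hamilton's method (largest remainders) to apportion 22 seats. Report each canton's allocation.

The standard divisor is 196140/22 ≈ 8915.455.
Standard quotas: Lowland 7.6079, South 6.8134, Central 7.5786.
Lower quotas: Lowland 7, South 6, Central 7 (sum 20, leaving 2 seats).
Remainders in descending order: South 0.8134, Lowland 0.6079, Central 0.5786.
Largest remainders: South, Lowland receive the extra seats.

Lowland 8; South 7; Central 7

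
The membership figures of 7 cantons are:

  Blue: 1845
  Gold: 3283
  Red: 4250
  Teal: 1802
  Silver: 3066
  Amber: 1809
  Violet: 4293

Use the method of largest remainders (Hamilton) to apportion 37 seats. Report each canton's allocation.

Total 20348; standard divisor 20348/37 ≈ 549.946.
Standard quotas: Blue 3.355, Gold 5.970, Red 7.728, Teal 3.277, Silver 5.575, Amber 3.289, Violet 7.806.
Lower quotas: Blue 3, Gold 5, Red 7, Teal 3, Silver 5, Amber 3, Violet 7 (sum 33, leaving 4 seats).
Remainders in descending order: Gold 0.970, Violet 0.806, Red 0.728, Silver 0.575, Blue 0.355, Amber 0.289, Teal 0.277.
Largest remainders: Gold, Violet, Red, Silver receive the extra seats.

Blue 3; Gold 6; Red 8; Teal 3; Silver 6; Amber 3; Violet 8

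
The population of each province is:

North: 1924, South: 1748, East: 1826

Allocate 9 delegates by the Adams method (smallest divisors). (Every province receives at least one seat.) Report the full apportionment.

North: 3; South: 3; East: 3

Standard divisor 5498/9 ≈ 610.889; standard quotas: North 3.150, South 2.861, East 2.989.
Rounding up gives 4, 3, 3 = 10 seats, so the divisor must be adjusted.
With modified divisor 800: modified quotas North 2.405, South 2.185, East 2.283.
Rounding up: North 3, South 3, East 3 (total 9).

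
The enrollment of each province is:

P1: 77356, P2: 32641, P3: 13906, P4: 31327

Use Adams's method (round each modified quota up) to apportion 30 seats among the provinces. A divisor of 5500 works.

With modified divisor 5500: modified quotas P1 14.065, P2 5.935, P3 2.528, P4 5.696.
Rounding up: P1 15, P2 6, P3 3, P4 6 (total 30).

P1=15; P2=6; P3=3; P4=6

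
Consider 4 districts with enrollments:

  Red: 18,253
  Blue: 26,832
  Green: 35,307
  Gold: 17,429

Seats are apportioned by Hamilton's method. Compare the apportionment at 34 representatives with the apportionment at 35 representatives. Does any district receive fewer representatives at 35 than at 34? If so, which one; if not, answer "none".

Red

At 34 seats: Red 7, Blue 9, Green 12, Gold 6.
At 35 seats: Red 6, Blue 10, Green 13, Gold 6.
Red drops from 7 to 6.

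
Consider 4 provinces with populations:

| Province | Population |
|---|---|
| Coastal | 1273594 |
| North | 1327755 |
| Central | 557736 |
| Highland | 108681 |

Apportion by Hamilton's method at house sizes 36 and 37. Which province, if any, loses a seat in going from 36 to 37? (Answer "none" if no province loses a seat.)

At 36 seats: Coastal 14, North 15, Central 6, Highland 1.
At 37 seats: Coastal 15, North 15, Central 6, Highland 1.
No province's allocation decreased.

none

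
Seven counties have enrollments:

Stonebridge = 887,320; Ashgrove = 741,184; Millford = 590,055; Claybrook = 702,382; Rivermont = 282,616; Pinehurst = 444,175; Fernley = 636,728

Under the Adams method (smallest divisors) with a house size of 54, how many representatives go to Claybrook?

Standard divisor 4284460/54 ≈ 79341.852; standard quotas: Stonebridge 11.184, Ashgrove 9.342, Millford 7.437, Claybrook 8.853, Rivermont 3.562, Pinehurst 5.598, Fernley 8.025.
Rounding up gives 12, 10, 8, 9, 4, 6, 9 = 58 seats, so the divisor must be adjusted.
With modified divisor 86000: modified quotas Stonebridge 10.318, Ashgrove 8.618, Millford 6.861, Claybrook 8.167, Rivermont 3.286, Pinehurst 5.165, Fernley 7.404.
Rounding up: Stonebridge 11, Ashgrove 9, Millford 7, Claybrook 9, Rivermont 4, Pinehurst 6, Fernley 8 (total 54).
Claybrook receives 9.

9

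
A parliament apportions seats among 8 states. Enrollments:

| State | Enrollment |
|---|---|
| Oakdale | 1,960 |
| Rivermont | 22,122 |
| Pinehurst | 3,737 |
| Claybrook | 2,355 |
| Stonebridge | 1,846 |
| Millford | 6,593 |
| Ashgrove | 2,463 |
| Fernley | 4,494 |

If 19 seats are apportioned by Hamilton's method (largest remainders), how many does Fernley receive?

2

The standard divisor is 45570/19 ≈ 2398.421.
Standard quotas: Oakdale 0.8172, Rivermont 9.2236, Pinehurst 1.5581, Claybrook 0.9819, Stonebridge 0.7697, Millford 2.7489, Ashgrove 1.0269, Fernley 1.8737.
Lower quotas: Oakdale 0, Rivermont 9, Pinehurst 1, Claybrook 0, Stonebridge 0, Millford 2, Ashgrove 1, Fernley 1 (sum 14, leaving 5 seats).
Remainders in descending order: Claybrook 0.9819, Fernley 0.8737, Oakdale 0.8172, Stonebridge 0.7697, Millford 0.7489, Pinehurst 0.5581, Rivermont 0.2236, Ashgrove 0.0269.
Largest remainders: Claybrook, Fernley, Oakdale, Stonebridge, Millford receive the extra seats.
Fernley receives 2.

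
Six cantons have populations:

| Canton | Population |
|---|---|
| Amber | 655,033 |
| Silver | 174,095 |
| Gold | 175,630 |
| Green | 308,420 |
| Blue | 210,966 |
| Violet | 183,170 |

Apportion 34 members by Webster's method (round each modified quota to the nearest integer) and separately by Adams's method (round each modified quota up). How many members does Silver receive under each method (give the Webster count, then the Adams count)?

Webster: Amber 13, Silver 3, Gold 4, Green 6, Blue 4, Violet 4.
Adams: Amber 12, Silver 4, Gold 4, Green 6, Blue 4, Violet 4.
Silver gets 3 under Webster and 4 under Adams.

3 and 4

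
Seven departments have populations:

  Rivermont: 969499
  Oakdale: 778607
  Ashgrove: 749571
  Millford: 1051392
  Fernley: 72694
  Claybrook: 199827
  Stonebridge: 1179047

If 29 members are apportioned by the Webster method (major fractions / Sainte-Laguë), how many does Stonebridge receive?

7

Standard divisor 5000637/29 ≈ 172435.759; standard quotas: Rivermont 5.622, Oakdale 4.515, Ashgrove 4.347, Millford 6.097, Fernley 0.422, Claybrook 1.159, Stonebridge 6.838.
Rounding to the nearest integer gives Rivermont 6, Oakdale 5, Ashgrove 4, Millford 6, Fernley 0, Claybrook 1, Stonebridge 7 — total 29, matching the house size, so no adjustment is needed.
Stonebridge receives 7.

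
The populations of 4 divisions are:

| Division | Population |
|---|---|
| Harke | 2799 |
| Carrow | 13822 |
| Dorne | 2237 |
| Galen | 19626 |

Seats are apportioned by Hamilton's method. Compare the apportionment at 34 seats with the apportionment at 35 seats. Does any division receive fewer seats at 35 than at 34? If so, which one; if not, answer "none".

Harke

At 34 seats: Harke 3, Carrow 12, Dorne 2, Galen 17.
At 35 seats: Harke 2, Carrow 13, Dorne 2, Galen 18.
Harke drops from 3 to 2.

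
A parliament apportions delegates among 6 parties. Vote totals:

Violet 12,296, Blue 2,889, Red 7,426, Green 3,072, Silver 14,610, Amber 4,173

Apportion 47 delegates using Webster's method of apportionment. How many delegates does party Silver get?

16

Standard divisor 44466/47 ≈ 946.085; standard quotas: Violet 12.997, Blue 3.054, Red 7.849, Green 3.247, Silver 15.443, Amber 4.411.
Rounding to the nearest integer gives 13, 3, 8, 3, 15, 4 = 46 seats, so the divisor must be adjusted.
With modified divisor 935: modified quotas Violet 13.151, Blue 3.090, Red 7.942, Green 3.286, Silver 15.626, Amber 4.463.
Rounding to the nearest integer: Violet 13, Blue 3, Red 8, Green 3, Silver 16, Amber 4 (total 47).
Silver receives 16.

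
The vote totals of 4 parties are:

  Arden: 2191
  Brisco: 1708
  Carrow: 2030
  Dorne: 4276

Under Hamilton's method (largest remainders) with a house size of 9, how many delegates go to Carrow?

2

Standard divisor: 10205 ÷ 9 ≈ 1133.889.
Standard quotas: Arden 1.932, Brisco 1.506, Carrow 1.790, Dorne 3.771.
Lower quotas: Arden 1, Brisco 1, Carrow 1, Dorne 3 (sum 6, leaving 3 seats).
Remainders in descending order: Arden 0.932, Carrow 0.790, Dorne 0.771, Brisco 0.506.
Largest remainders: Arden, Carrow, Dorne receive the extra seats.
Carrow receives 2.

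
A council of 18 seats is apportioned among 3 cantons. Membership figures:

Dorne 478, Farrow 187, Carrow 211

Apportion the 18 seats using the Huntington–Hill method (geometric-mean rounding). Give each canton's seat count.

With divisor 49: modified quotas Dorne 9.755, Farrow 3.816, Carrow 4.306.
Geometric-mean thresholds: Dorne √(9·10)=9.487, Farrow √(3·4)=3.464, Carrow √(4·5)=4.472.
Each quota rounded against its threshold gives Dorne 10, Farrow 4, Carrow 4 (total 18).

Dorne 10, Farrow 4, Carrow 4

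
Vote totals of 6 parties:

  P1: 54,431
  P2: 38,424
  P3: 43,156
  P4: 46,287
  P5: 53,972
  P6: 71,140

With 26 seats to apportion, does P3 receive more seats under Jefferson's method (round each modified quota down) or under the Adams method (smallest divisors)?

Jefferson: P1 5, P2 3, P3 3, P4 4, P5 5, P6 6.
Adams: P1 5, P2 3, P3 4, P4 4, P5 4, P6 6.
P3 gets 3 under Jefferson and 4 under Adams.

Adams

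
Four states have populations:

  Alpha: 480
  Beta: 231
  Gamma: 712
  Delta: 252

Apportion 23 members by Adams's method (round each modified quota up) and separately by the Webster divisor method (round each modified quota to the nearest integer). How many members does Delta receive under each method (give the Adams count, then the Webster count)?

Adams: Alpha 7, Beta 3, Gamma 9, Delta 4.
Webster: Alpha 7, Beta 3, Gamma 10, Delta 3.
Delta gets 4 under Adams and 3 under Webster.

4 and 3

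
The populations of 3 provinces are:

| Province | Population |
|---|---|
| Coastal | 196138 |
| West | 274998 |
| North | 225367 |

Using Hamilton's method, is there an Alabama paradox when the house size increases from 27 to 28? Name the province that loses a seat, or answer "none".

At 27 seats: Coastal 7, West 11, North 9.
At 28 seats: Coastal 8, West 11, North 9.
No province's allocation decreased.

none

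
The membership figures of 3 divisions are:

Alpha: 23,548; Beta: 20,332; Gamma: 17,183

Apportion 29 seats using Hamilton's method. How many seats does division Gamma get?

8

Standard divisor: 61063 ÷ 29 ≈ 2105.621.
Standard quotas: Alpha 11.1834, Beta 9.6561, Gamma 8.1605.
Lower quotas: Alpha 11, Beta 9, Gamma 8 (sum 28, leaving 1 seat).
Remainders in descending order: Beta 0.6561, Alpha 0.1834, Gamma 0.1605.
Largest remainder: Beta receives the extra seat.
Gamma receives 8.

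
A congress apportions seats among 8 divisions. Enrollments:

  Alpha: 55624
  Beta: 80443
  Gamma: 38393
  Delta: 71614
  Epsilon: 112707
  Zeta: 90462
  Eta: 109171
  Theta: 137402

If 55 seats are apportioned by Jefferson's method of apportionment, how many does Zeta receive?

7

Standard divisor 695816/55 ≈ 12651.2; standard quotas: Alpha 4.397, Beta 6.359, Gamma 3.035, Delta 5.661, Epsilon 8.909, Zeta 7.150, Eta 8.629, Theta 10.861.
Rounding down gives 4, 6, 3, 5, 8, 7, 8, 10 = 51 seats, so the divisor must be adjusted.
With modified divisor 11700: modified quotas Alpha 4.754, Beta 6.875, Gamma 3.281, Delta 6.121, Epsilon 9.633, Zeta 7.732, Eta 9.331, Theta 11.744.
Rounding down: Alpha 4, Beta 6, Gamma 3, Delta 6, Epsilon 9, Zeta 7, Eta 9, Theta 11 (total 55).
Zeta receives 7.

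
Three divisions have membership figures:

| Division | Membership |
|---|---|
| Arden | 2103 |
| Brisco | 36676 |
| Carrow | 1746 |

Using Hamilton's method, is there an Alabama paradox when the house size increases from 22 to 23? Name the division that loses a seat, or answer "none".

none

At 22 seats: Arden 1, Brisco 20, Carrow 1.
At 23 seats: Arden 1, Brisco 21, Carrow 1.
No division's allocation decreased.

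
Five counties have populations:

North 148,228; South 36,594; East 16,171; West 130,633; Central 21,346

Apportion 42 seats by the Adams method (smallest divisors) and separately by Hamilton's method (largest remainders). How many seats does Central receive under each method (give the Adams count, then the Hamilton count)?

Adams: North 17, South 5, East 2, West 15, Central 3.
Hamilton: North 18, South 4, East 2, West 16, Central 2.
Central gets 3 under Adams and 2 under Hamilton.

3 and 2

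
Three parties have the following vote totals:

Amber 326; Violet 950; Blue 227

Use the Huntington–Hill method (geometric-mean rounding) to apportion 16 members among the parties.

Amber=4, Violet=10, Blue=2

With divisor 93: modified quotas Amber 3.505, Violet 10.215, Blue 2.441.
Geometric-mean thresholds: Amber √(3·4)=3.464, Violet √(10·11)=10.488, Blue √(2·3)=2.449.
Each quota rounded against its threshold gives Amber 4, Violet 10, Blue 2 (total 16).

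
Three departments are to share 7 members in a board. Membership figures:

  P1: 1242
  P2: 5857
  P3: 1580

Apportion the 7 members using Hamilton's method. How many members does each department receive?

P1: 1; P2: 5; P3: 1

Standard divisor: 8679 ÷ 7 ≈ 1239.857.
Standard quotas: P1 1.0017, P2 4.7239, P3 1.2743.
Lower quotas: P1 1, P2 4, P3 1 (sum 6, leaving 1 seat).
Remainders in descending order: P2 0.7239, P3 0.2743, P1 0.0017.
Largest remainder: P2 receives the extra seat.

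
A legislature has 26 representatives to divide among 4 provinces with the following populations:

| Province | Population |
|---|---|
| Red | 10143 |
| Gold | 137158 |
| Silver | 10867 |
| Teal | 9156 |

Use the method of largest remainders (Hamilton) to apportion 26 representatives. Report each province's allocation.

Red 2; Gold 21; Silver 2; Teal 1

Total 167324; standard divisor 167324/26 ≈ 6435.538.
Standard quotas: Red 1.5761, Gold 21.3126, Silver 1.6886, Teal 1.4227.
Lower quotas: Red 1, Gold 21, Silver 1, Teal 1 (sum 24, leaving 2 seats).
Remainders in descending order: Silver 0.6886, Red 0.5761, Teal 0.4227, Gold 0.3126.
The surplus seats go to Silver, Red.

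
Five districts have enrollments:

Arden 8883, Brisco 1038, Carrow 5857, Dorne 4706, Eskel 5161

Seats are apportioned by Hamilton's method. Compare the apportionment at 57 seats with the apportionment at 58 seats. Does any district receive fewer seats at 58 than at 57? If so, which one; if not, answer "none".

none

At 57 seats: Arden 20, Brisco 2, Carrow 13, Dorne 10, Eskel 12.
At 58 seats: Arden 20, Brisco 2, Carrow 13, Dorne 11, Eskel 12.
No district's allocation decreased.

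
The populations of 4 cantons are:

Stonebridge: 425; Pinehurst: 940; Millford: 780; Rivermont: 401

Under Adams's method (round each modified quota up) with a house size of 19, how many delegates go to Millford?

6

Standard divisor 2546/19 ≈ 134; standard quotas: Stonebridge 3.172, Pinehurst 7.015, Millford 5.821, Rivermont 2.993.
Rounding up gives 4, 8, 6, 3 = 21 seats, so the divisor must be adjusted.
With modified divisor 150: modified quotas Stonebridge 2.833, Pinehurst 6.267, Millford 5.200, Rivermont 2.673.
Rounding up: Stonebridge 3, Pinehurst 7, Millford 6, Rivermont 3 (total 19).
Millford receives 6.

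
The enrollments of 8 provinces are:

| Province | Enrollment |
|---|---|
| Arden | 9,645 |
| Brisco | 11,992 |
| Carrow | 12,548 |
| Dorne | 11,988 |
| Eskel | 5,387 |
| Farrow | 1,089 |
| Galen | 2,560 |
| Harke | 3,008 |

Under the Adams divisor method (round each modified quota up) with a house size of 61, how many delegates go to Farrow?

2

Standard divisor 58217/61 ≈ 954.377; standard quotas: Arden 10.106, Brisco 12.565, Carrow 13.148, Dorne 12.561, Eskel 5.645, Farrow 1.141, Galen 2.682, Harke 3.152.
Rounding up gives 11, 13, 14, 13, 6, 2, 3, 4 = 66 seats, so the divisor must be adjusted.
With modified divisor 1020: modified quotas Arden 9.456, Brisco 11.757, Carrow 12.302, Dorne 11.753, Eskel 5.281, Farrow 1.068, Galen 2.510, Harke 2.949.
Rounding up: Arden 10, Brisco 12, Carrow 13, Dorne 12, Eskel 6, Farrow 2, Galen 3, Harke 3 (total 61).
Farrow receives 2.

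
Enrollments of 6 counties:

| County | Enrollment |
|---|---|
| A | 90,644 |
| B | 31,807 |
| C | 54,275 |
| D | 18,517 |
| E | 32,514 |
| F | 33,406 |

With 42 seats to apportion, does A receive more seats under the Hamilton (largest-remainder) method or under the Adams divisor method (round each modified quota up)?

Hamilton: A 15, B 5, C 9, D 3, E 5, F 5.
Adams: A 14, B 5, C 9, D 3, E 5, F 6.
A gets 15 under Hamilton and 14 under Adams.

Hamilton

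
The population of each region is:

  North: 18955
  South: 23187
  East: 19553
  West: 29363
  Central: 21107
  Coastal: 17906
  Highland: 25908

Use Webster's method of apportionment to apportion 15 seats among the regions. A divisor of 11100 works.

With modified divisor 11100: modified quotas North 1.708, South 2.089, East 1.762, West 2.645, Central 1.902, Coastal 1.613, Highland 2.334.
Rounding to the nearest integer: North 2, South 2, East 2, West 3, Central 2, Coastal 2, Highland 2 (total 15).

North 2, South 2, East 2, West 3, Central 2, Coastal 2, Highland 2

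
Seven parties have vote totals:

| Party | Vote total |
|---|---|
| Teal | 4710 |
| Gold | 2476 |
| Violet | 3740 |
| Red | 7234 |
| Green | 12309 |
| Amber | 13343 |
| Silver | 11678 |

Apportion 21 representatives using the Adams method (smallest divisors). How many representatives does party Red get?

3

Standard divisor 55490/21 ≈ 2642.381; standard quotas: Teal 1.782, Gold 0.937, Violet 1.415, Red 2.738, Green 4.658, Amber 5.050, Silver 4.419.
Rounding up gives 2, 1, 2, 3, 5, 6, 5 = 24 seats, so the divisor must be adjusted.
With modified divisor 3200: modified quotas Teal 1.472, Gold 0.774, Violet 1.169, Red 2.261, Green 3.847, Amber 4.170, Silver 3.649.
Rounding up: Teal 2, Gold 1, Violet 2, Red 3, Green 4, Amber 5, Silver 4 (total 21).
Red receives 3.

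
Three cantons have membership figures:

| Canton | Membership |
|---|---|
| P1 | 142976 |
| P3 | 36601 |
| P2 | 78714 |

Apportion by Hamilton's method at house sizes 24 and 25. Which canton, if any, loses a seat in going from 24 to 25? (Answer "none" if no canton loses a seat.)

At 24 seats: P1 13, P3 4, P2 7.
At 25 seats: P1 14, P3 3, P2 8.
P3 drops from 4 to 3.

P3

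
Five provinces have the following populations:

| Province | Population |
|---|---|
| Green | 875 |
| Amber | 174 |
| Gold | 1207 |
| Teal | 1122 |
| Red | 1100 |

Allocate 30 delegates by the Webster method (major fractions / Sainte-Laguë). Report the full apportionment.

Green=6; Amber=1; Gold=8; Teal=8; Red=7

Standard divisor 4478/30 ≈ 149.267; standard quotas: Green 5.862, Amber 1.166, Gold 8.086, Teal 7.517, Red 7.369.
Rounding to the nearest integer gives Green 6, Amber 1, Gold 8, Teal 8, Red 7 — total 30, matching the house size, so no adjustment is needed.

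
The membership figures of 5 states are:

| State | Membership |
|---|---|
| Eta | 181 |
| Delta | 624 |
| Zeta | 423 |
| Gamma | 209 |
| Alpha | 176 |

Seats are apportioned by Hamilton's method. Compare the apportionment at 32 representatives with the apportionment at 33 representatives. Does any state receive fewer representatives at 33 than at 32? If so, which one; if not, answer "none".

Alpha

At 32 seats: Eta 4, Delta 12, Zeta 8, Gamma 4, Alpha 4.
At 33 seats: Eta 4, Delta 13, Zeta 9, Gamma 4, Alpha 3.
Alpha drops from 4 to 3.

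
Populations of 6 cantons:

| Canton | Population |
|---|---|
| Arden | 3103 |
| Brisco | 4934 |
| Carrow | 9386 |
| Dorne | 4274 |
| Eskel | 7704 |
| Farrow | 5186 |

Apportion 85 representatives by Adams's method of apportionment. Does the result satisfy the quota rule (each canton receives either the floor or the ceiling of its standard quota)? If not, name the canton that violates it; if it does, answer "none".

Carrow

Standard quotas: Arden 7.626, Brisco 12.126, Carrow 23.067, Dorne 10.504, Eskel 18.933, Farrow 12.745.
Adams allocation: Arden 8, Brisco 12, Carrow 22, Dorne 11, Eskel 19, Farrow 13.
Carrow has quota 23.067 (lower 23, upper 24) but receives 22 — outside the quota interval.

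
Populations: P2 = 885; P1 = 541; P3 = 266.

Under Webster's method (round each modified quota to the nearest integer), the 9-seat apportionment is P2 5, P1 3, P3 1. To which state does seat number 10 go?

P3

Priority for the next seat is population ÷ (current seats + 0.5).
Priorities: P2 160.909, P1 154.571, P3 177.333.
Highest priority: P3.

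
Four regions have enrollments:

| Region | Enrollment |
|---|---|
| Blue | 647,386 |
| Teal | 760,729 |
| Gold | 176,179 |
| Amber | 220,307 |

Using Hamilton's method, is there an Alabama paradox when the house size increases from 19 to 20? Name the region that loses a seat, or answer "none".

none

At 19 seats: Blue 7, Teal 8, Gold 2, Amber 2.
At 20 seats: Blue 7, Teal 8, Gold 2, Amber 3.
No region's allocation decreased.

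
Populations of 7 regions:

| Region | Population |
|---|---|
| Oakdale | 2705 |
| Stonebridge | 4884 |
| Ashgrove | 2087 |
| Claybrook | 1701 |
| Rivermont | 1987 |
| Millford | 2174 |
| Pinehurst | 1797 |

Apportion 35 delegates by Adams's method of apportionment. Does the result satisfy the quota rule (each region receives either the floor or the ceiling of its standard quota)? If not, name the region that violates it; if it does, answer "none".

none

Standard quotas: Oakdale 5.461, Stonebridge 9.861, Ashgrove 4.214, Claybrook 3.434, Rivermont 4.012, Millford 4.389, Pinehurst 3.628.
Adams allocation: Oakdale 5, Stonebridge 9, Ashgrove 4, Claybrook 4, Rivermont 4, Millford 5, Pinehurst 4.
Every allocation lies between the lower and upper quota.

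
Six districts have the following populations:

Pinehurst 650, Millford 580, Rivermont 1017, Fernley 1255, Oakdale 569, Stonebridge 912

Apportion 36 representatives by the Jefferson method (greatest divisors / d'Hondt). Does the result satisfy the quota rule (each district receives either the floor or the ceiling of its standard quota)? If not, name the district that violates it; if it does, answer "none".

Standard quotas: Pinehurst 4.696, Millford 4.190, Rivermont 7.347, Fernley 9.067, Oakdale 4.111, Stonebridge 6.589.
Jefferson allocation: Pinehurst 5, Millford 4, Rivermont 7, Fernley 9, Oakdale 4, Stonebridge 7.
Every allocation lies between the lower and upper quota.

none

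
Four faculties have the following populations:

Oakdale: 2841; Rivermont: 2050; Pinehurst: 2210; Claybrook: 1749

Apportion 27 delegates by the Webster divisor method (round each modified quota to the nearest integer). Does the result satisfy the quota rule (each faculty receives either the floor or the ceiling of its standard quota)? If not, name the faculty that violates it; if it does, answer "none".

none

Standard quotas: Oakdale 8.667, Rivermont 6.254, Pinehurst 6.742, Claybrook 5.336.
Webster allocation: Oakdale 9, Rivermont 6, Pinehurst 7, Claybrook 5.
Every allocation lies between the lower and upper quota.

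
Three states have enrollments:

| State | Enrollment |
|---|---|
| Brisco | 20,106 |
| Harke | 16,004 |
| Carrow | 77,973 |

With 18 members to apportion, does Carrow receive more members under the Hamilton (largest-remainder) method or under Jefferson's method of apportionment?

Jefferson

Hamilton: Brisco 3, Harke 3, Carrow 12.
Jefferson: Brisco 3, Harke 2, Carrow 13.
Carrow gets 12 under Hamilton and 13 under Jefferson.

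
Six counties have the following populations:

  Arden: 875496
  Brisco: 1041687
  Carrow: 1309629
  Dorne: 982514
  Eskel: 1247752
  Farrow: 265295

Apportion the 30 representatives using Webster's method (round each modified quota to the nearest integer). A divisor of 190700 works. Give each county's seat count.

With modified divisor 190700: modified quotas Arden 4.591, Brisco 5.462, Carrow 6.867, Dorne 5.152, Eskel 6.543, Farrow 1.391.
Rounding to the nearest integer: Arden 5, Brisco 5, Carrow 7, Dorne 5, Eskel 7, Farrow 1 (total 30).

Arden=5, Brisco=5, Carrow=7, Dorne=5, Eskel=7, Farrow=1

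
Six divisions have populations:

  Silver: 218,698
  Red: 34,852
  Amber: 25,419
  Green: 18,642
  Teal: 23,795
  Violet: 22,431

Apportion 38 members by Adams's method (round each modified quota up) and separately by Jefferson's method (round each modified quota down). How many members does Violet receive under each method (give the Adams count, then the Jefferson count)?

3 and 2

Adams: Silver 23, Red 4, Amber 3, Green 2, Teal 3, Violet 3.
Jefferson: Silver 25, Red 4, Amber 3, Green 2, Teal 2, Violet 2.
Violet gets 3 under Adams and 2 under Jefferson.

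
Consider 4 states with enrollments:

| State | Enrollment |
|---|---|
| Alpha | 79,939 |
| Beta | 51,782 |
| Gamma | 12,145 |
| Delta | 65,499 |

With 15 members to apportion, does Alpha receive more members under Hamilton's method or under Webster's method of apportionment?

Hamilton: Alpha 6, Beta 4, Gamma 1, Delta 4.
Webster: Alpha 5, Beta 4, Gamma 1, Delta 5.
Alpha gets 6 under Hamilton and 5 under Webster.

Hamilton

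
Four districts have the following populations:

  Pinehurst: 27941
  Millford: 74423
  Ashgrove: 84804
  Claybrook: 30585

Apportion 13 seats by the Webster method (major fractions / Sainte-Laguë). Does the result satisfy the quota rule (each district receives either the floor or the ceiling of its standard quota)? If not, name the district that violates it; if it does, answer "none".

none

Standard quotas: Pinehurst 1.668, Millford 4.443, Ashgrove 5.063, Claybrook 1.826.
Webster allocation: Pinehurst 2, Millford 4, Ashgrove 5, Claybrook 2.
Every allocation lies between the lower and upper quota.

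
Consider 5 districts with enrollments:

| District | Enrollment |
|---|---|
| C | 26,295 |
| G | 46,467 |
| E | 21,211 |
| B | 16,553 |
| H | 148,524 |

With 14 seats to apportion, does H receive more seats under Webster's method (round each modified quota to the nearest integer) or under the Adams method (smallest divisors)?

Webster

Webster: C 1, G 3, E 1, B 1, H 8.
Adams: C 2, G 3, E 1, B 1, H 7.
H gets 8 under Webster and 7 under Adams.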